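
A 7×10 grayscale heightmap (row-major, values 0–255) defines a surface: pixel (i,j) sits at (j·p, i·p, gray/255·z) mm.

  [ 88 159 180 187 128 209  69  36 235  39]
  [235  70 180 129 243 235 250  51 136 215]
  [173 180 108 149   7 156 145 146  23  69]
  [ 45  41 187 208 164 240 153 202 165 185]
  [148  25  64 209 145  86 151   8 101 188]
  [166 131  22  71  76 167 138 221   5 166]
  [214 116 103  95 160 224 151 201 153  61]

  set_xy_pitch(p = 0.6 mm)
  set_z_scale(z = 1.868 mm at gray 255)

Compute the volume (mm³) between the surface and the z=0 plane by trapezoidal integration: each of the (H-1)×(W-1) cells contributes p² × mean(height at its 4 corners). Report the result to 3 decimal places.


height_mm = gray/255 × 1.868; cell vol = 0.6² × mean(4 corners)
unit = 0.6² × 1.868 / (4×255) = 0.000659294 mm³ per gray-sum
row 0: Σ corner-gray over 9 cells = 5571  → 3.6729
row 1: Σ corner-gray over 9 cells = 5108  → 3.3677
row 2: Σ corner-gray over 9 cells = 5020  → 3.3097
row 3: Σ corner-gray over 9 cells = 4864  → 3.2068
row 4: Σ corner-gray over 9 cells = 3908  → 2.5765
row 5: Σ corner-gray over 9 cells = 4675  → 3.0822
Σ rows: total corner-gray = 29146  → 19.2158 mm³

19.216


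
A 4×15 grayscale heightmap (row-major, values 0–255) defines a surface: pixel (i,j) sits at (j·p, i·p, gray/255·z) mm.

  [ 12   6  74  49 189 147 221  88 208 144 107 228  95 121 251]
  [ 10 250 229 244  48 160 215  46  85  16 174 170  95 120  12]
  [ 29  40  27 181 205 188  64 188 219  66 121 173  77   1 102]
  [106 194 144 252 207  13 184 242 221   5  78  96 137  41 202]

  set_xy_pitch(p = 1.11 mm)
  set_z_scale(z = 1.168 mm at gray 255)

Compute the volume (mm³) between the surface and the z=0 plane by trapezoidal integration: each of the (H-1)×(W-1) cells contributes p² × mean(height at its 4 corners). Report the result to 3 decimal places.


30.287

height_mm = gray/255 × 1.168; cell vol = 1.11² × mean(4 corners)
unit = 1.11² × 1.168 / (4×255) = 0.00141088 mm³ per gray-sum
row 0: Σ corner-gray over 14 cells = 7343  → 10.3601
row 1: Σ corner-gray over 14 cells = 6957  → 9.8155
row 2: Σ corner-gray over 14 cells = 7167  → 10.1117
Σ rows: total corner-gray = 21467  → 30.2873 mm³


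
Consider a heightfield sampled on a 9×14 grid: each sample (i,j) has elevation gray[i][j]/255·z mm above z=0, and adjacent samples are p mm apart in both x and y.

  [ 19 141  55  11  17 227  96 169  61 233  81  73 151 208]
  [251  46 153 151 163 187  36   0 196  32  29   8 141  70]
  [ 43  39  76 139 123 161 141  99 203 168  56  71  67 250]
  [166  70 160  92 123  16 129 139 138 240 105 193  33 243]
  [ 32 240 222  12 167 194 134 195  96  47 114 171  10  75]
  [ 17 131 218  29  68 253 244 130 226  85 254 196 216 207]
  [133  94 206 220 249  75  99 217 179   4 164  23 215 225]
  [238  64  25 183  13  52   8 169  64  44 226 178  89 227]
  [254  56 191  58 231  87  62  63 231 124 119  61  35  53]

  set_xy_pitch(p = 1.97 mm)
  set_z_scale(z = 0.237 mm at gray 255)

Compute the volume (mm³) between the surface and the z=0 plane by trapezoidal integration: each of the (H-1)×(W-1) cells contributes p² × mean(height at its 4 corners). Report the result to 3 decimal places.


height_mm = gray/255 × 0.237; cell vol = 1.97² × mean(4 corners)
unit = 1.97² × 0.237 / (4×255) = 0.000901739 mm³ per gray-sum
row 0: Σ corner-gray over 13 cells = 5462  → 4.9253
row 1: Σ corner-gray over 13 cells = 5584  → 5.0353
row 2: Σ corner-gray over 13 cells = 6264  → 5.6485
row 3: Σ corner-gray over 13 cells = 6596  → 5.9479
row 4: Σ corner-gray over 13 cells = 7635  → 6.8848
row 5: Σ corner-gray over 13 cells = 8172  → 7.3690
row 6: Σ corner-gray over 13 cells = 6543  → 5.9001
row 7: Σ corner-gray over 13 cells = 5638  → 5.0840
Σ rows: total corner-gray = 51894  → 46.7948 mm³

46.795


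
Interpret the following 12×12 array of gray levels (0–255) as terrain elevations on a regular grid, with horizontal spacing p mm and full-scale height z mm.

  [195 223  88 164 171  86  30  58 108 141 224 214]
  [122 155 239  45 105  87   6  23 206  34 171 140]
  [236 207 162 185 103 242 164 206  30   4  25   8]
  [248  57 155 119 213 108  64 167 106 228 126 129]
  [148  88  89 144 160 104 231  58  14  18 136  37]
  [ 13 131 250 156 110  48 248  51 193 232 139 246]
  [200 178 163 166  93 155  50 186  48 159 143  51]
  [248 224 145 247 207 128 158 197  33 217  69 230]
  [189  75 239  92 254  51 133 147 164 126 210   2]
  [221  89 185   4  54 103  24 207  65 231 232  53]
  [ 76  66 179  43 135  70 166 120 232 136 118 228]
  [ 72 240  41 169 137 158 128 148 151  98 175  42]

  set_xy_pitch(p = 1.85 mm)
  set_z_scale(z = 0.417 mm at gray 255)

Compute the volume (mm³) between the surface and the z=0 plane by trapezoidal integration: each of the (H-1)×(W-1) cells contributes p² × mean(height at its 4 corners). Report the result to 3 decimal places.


90.502

height_mm = gray/255 × 0.417; cell vol = 1.85² × mean(4 corners)
unit = 1.85² × 0.417 / (4×255) = 0.0013992 mm³ per gray-sum
row 0: Σ corner-gray over 11 cells = 5399  → 7.5543
row 1: Σ corner-gray over 11 cells = 5304  → 7.4213
row 2: Σ corner-gray over 11 cells = 5963  → 8.3434
row 3: Σ corner-gray over 11 cells = 5332  → 7.4605
row 4: Σ corner-gray over 11 cells = 5644  → 7.8971
row 5: Σ corner-gray over 11 cells = 6308  → 8.8261
row 6: Σ corner-gray over 11 cells = 6661  → 9.3201
row 7: Σ corner-gray over 11 cells = 6901  → 9.6559
row 8: Σ corner-gray over 11 cells = 5835  → 8.1643
row 9: Σ corner-gray over 11 cells = 5496  → 7.6900
row 10: Σ corner-gray over 11 cells = 5838  → 8.1685
Σ rows: total corner-gray = 64681  → 90.5016 mm³


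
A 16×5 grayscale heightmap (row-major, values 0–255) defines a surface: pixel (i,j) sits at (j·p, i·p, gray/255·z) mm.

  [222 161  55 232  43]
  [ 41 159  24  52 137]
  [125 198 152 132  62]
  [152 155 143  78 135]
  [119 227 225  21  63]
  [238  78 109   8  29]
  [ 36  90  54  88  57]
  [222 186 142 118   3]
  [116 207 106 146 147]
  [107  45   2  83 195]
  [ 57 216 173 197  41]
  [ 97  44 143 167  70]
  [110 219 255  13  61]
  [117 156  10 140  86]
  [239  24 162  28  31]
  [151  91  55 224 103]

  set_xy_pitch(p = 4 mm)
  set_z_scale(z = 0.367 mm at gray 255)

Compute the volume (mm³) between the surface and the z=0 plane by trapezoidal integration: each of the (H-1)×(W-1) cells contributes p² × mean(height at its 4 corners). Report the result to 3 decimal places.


160.277

height_mm = gray/255 × 0.367; cell vol = 4² × mean(4 corners)
unit = 4² × 0.367 / (4×255) = 0.00575686 mm³ per gray-sum
row 0: Σ corner-gray over 4 cells = 1809  → 10.4142
row 1: Σ corner-gray over 4 cells = 1799  → 10.3566
row 2: Σ corner-gray over 4 cells = 2190  → 12.6075
row 3: Σ corner-gray over 4 cells = 2167  → 12.4751
row 4: Σ corner-gray over 4 cells = 1785  → 10.2760
row 5: Σ corner-gray over 4 cells = 1214  → 6.9888
row 6: Σ corner-gray over 4 cells = 1674  → 9.6370
row 7: Σ corner-gray over 4 cells = 2298  → 13.2293
row 8: Σ corner-gray over 4 cells = 1743  → 10.0342
row 9: Σ corner-gray over 4 cells = 1832  → 10.5466
row 10: Σ corner-gray over 4 cells = 2145  → 12.3485
row 11: Σ corner-gray over 4 cells = 2020  → 11.6289
row 12: Σ corner-gray over 4 cells = 1960  → 11.2835
row 13: Σ corner-gray over 4 cells = 1513  → 8.7101
row 14: Σ corner-gray over 4 cells = 1692  → 9.7406
Σ rows: total corner-gray = 27841  → 160.2768 mm³


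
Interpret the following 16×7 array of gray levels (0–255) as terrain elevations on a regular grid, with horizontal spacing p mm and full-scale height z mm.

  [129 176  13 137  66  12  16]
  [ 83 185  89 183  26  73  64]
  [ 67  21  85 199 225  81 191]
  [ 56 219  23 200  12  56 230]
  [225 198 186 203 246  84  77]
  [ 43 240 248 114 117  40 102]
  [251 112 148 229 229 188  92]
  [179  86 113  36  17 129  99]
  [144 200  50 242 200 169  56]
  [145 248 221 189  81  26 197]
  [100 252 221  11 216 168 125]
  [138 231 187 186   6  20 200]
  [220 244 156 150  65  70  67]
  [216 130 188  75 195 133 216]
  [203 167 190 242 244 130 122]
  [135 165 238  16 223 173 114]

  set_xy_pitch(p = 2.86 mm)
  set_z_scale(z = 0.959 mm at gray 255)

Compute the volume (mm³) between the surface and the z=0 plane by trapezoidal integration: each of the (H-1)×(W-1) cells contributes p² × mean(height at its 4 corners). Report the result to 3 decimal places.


height_mm = gray/255 × 0.959; cell vol = 2.86² × mean(4 corners)
unit = 2.86² × 0.959 / (4×255) = 0.00769043 mm³ per gray-sum
row 0: Σ corner-gray over 6 cells = 2212  → 17.0112
row 1: Σ corner-gray over 6 cells = 2739  → 21.0641
row 2: Σ corner-gray over 6 cells = 2786  → 21.4255
row 3: Σ corner-gray over 6 cells = 3442  → 26.4705
row 4: Σ corner-gray over 6 cells = 3799  → 29.2159
row 5: Σ corner-gray over 6 cells = 3818  → 29.3621
row 6: Σ corner-gray over 6 cells = 3195  → 24.5709
row 7: Σ corner-gray over 6 cells = 2962  → 22.7790
row 8: Σ corner-gray over 6 cells = 3794  → 29.1775
row 9: Σ corner-gray over 6 cells = 3833  → 29.4774
row 10: Σ corner-gray over 6 cells = 3559  → 27.3702
row 11: Σ corner-gray over 6 cells = 3255  → 25.0323
row 12: Σ corner-gray over 6 cells = 3531  → 27.1549
row 13: Σ corner-gray over 6 cells = 4145  → 31.8768
row 14: Σ corner-gray over 6 cells = 4150  → 31.9153
Σ rows: total corner-gray = 51220  → 393.9037 mm³

393.904


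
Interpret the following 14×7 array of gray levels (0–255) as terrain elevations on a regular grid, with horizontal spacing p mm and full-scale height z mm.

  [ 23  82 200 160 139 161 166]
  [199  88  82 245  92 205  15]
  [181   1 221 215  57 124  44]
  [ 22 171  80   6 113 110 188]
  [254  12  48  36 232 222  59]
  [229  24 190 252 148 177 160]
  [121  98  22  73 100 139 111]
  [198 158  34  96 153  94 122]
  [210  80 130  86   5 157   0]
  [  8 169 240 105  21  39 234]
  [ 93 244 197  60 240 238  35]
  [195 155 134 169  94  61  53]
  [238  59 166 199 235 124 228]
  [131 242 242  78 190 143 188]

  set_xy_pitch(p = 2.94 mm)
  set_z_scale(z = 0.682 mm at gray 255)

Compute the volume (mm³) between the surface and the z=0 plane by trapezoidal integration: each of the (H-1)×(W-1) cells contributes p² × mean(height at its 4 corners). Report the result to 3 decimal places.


232.769

height_mm = gray/255 × 0.682; cell vol = 2.94² × mean(4 corners)
unit = 2.94² × 0.682 / (4×255) = 0.00577935 mm³ per gray-sum
row 0: Σ corner-gray over 6 cells = 3311  → 19.1354
row 1: Σ corner-gray over 6 cells = 3099  → 17.9102
row 2: Σ corner-gray over 6 cells = 2631  → 15.2055
row 3: Σ corner-gray over 6 cells = 2583  → 14.9281
row 4: Σ corner-gray over 6 cells = 3384  → 19.5573
row 5: Σ corner-gray over 6 cells = 3067  → 17.7253
row 6: Σ corner-gray over 6 cells = 2486  → 14.3675
row 7: Σ corner-gray over 6 cells = 2516  → 14.5408
row 8: Σ corner-gray over 6 cells = 2516  → 14.5408
row 9: Σ corner-gray over 6 cells = 3476  → 20.0890
row 10: Σ corner-gray over 6 cells = 3560  → 20.5745
row 11: Σ corner-gray over 6 cells = 3506  → 20.2624
row 12: Σ corner-gray over 6 cells = 4141  → 23.9323
Σ rows: total corner-gray = 40276  → 232.7690 mm³


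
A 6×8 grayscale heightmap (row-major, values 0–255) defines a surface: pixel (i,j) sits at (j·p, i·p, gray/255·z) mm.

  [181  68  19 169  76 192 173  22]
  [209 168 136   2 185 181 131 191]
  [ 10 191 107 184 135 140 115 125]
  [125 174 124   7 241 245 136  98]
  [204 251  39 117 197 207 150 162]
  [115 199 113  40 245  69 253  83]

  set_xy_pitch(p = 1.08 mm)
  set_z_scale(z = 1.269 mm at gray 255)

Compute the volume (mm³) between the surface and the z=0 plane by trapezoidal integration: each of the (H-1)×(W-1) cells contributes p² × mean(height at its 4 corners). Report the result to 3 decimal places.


height_mm = gray/255 × 1.269; cell vol = 1.08² × mean(4 corners)
unit = 1.08² × 1.269 / (4×255) = 0.00145114 mm³ per gray-sum
row 0: Σ corner-gray over 7 cells = 3603  → 5.2285
row 1: Σ corner-gray over 7 cells = 3885  → 5.6377
row 2: Σ corner-gray over 7 cells = 3956  → 5.7407
row 3: Σ corner-gray over 7 cells = 4365  → 6.3342
row 4: Σ corner-gray over 7 cells = 4324  → 6.2747
Σ rows: total corner-gray = 20133  → 29.2158 mm³

29.216


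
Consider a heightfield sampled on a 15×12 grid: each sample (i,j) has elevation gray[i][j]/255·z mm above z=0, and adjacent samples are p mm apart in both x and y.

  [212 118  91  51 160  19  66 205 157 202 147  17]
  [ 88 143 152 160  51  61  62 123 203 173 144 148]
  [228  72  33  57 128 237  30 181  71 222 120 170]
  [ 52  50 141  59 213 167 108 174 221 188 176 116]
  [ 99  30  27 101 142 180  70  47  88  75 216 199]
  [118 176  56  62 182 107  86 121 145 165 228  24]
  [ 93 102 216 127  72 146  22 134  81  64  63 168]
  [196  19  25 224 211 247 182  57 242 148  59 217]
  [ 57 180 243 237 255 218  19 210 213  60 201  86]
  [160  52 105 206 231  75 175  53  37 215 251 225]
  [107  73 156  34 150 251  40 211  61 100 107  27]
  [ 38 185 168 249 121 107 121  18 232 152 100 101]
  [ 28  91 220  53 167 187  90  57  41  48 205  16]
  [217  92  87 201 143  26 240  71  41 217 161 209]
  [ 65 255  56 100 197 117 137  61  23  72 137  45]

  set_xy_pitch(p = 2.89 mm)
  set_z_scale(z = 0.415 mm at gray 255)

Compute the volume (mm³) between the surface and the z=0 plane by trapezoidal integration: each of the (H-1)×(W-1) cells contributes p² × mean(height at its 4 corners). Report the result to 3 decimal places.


height_mm = gray/255 × 0.415; cell vol = 2.89² × mean(4 corners)
unit = 2.89² × 0.415 / (4×255) = 0.00339816 mm³ per gray-sum
row 0: Σ corner-gray over 11 cells = 5441  → 18.4894
row 1: Σ corner-gray over 11 cells = 5480  → 18.6219
row 2: Σ corner-gray over 11 cells = 5862  → 19.9200
row 3: Σ corner-gray over 11 cells = 5412  → 18.3908
row 4: Σ corner-gray over 11 cells = 5048  → 17.1539
row 5: Σ corner-gray over 11 cells = 5113  → 17.3748
row 6: Σ corner-gray over 11 cells = 5556  → 18.8802
row 7: Σ corner-gray over 11 cells = 7056  → 23.9774
row 8: Σ corner-gray over 11 cells = 7000  → 23.7871
row 9: Σ corner-gray over 11 cells = 5685  → 19.3185
row 10: Σ corner-gray over 11 cells = 5545  → 18.8428
row 11: Σ corner-gray over 11 cells = 5407  → 18.3738
row 12: Σ corner-gray over 11 cells = 5346  → 18.1666
row 13: Σ corner-gray over 11 cells = 5404  → 18.3636
Σ rows: total corner-gray = 79355  → 269.6609 mm³

269.661


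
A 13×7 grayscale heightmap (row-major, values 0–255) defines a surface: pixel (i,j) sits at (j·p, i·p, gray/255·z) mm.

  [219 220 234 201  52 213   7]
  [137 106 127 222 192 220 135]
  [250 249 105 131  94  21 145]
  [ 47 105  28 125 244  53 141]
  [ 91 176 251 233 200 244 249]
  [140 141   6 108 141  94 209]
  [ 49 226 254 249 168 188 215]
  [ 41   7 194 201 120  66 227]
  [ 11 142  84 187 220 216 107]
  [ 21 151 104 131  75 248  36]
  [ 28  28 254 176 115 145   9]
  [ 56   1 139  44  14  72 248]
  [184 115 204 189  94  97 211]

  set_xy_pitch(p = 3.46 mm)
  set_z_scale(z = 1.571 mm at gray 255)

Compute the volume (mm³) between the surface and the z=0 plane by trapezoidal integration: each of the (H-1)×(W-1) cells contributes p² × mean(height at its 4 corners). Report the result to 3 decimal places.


height_mm = gray/255 × 1.571; cell vol = 3.46² × mean(4 corners)
unit = 3.46² × 1.571 / (4×255) = 0.0184386 mm³ per gray-sum
row 0: Σ corner-gray over 6 cells = 4072  → 75.0820
row 1: Σ corner-gray over 6 cells = 3601  → 66.3974
row 2: Σ corner-gray over 6 cells = 2893  → 53.3429
row 3: Σ corner-gray over 6 cells = 3846  → 70.9149
row 4: Σ corner-gray over 6 cells = 3877  → 71.4865
row 5: Σ corner-gray over 6 cells = 3763  → 69.3845
row 6: Σ corner-gray over 6 cells = 3878  → 71.5049
row 7: Σ corner-gray over 6 cells = 3260  → 60.1099
row 8: Σ corner-gray over 6 cells = 3291  → 60.6815
row 9: Σ corner-gray over 6 cells = 2948  → 54.3570
row 10: Σ corner-gray over 6 cells = 2317  → 42.7223
row 11: Σ corner-gray over 6 cells = 2637  → 48.6226
Σ rows: total corner-gray = 40383  → 744.6064 mm³

744.606


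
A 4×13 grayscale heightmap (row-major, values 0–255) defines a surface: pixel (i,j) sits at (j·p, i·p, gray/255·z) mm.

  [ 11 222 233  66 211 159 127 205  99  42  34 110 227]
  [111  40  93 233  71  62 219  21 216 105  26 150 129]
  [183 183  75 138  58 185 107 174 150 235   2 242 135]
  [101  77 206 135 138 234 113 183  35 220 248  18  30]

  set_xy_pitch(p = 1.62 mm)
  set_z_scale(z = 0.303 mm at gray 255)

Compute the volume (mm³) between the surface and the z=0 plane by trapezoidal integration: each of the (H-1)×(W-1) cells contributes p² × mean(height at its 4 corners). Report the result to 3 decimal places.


14.699

height_mm = gray/255 × 0.303; cell vol = 1.62² × mean(4 corners)
unit = 1.62² × 0.303 / (4×255) = 0.000779601 mm³ per gray-sum
row 0: Σ corner-gray over 12 cells = 5966  → 4.6511
row 1: Σ corner-gray over 12 cells = 6128  → 4.7774
row 2: Σ corner-gray over 12 cells = 6761  → 5.2709
Σ rows: total corner-gray = 18855  → 14.6994 mm³


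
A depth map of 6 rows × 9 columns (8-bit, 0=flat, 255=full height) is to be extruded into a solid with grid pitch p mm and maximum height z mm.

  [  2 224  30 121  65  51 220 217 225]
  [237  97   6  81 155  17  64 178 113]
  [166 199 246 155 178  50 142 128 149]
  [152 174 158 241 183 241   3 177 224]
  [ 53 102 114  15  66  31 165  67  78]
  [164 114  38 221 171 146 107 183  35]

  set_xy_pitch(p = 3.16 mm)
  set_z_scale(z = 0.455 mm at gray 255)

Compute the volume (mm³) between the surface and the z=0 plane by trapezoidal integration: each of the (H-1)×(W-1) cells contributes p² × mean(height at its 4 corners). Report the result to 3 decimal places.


90.504

height_mm = gray/255 × 0.455; cell vol = 3.16² × mean(4 corners)
unit = 3.16² × 0.455 / (4×255) = 0.00445436 mm³ per gray-sum
row 0: Σ corner-gray over 8 cells = 3629  → 16.1649
row 1: Σ corner-gray over 8 cells = 4057  → 18.0713
row 2: Σ corner-gray over 8 cells = 5241  → 23.3453
row 3: Σ corner-gray over 8 cells = 3981  → 17.7328
row 4: Σ corner-gray over 8 cells = 3410  → 15.1894
Σ rows: total corner-gray = 20318  → 90.5037 mm³


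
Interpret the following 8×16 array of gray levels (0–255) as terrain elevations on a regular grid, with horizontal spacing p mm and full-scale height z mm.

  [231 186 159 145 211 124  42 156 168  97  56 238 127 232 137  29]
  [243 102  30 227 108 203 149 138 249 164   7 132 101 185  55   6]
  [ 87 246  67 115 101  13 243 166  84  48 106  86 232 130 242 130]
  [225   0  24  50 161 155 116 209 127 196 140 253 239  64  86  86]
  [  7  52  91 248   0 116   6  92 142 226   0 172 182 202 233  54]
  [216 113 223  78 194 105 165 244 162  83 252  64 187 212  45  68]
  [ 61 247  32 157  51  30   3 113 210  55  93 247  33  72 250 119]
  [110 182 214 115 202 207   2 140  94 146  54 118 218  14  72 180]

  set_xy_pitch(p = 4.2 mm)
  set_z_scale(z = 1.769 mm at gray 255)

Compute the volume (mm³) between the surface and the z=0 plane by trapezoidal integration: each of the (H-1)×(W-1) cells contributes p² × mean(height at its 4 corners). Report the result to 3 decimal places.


1682.325

height_mm = gray/255 × 1.769; cell vol = 4.2² × mean(4 corners)
unit = 4.2² × 1.769 / (4×255) = 0.0305933 mm³ per gray-sum
row 0: Σ corner-gray over 15 cells = 8365  → 255.9129
row 1: Σ corner-gray over 15 cells = 7924  → 242.4213
row 2: Σ corner-gray over 15 cells = 7926  → 242.4824
row 3: Σ corner-gray over 15 cells = 7536  → 230.5511
row 4: Σ corner-gray over 15 cells = 8123  → 248.5093
row 5: Σ corner-gray over 15 cells = 7904  → 241.8094
row 6: Σ corner-gray over 15 cells = 7212  → 220.6388
Σ rows: total corner-gray = 54990  → 1682.3252 mm³


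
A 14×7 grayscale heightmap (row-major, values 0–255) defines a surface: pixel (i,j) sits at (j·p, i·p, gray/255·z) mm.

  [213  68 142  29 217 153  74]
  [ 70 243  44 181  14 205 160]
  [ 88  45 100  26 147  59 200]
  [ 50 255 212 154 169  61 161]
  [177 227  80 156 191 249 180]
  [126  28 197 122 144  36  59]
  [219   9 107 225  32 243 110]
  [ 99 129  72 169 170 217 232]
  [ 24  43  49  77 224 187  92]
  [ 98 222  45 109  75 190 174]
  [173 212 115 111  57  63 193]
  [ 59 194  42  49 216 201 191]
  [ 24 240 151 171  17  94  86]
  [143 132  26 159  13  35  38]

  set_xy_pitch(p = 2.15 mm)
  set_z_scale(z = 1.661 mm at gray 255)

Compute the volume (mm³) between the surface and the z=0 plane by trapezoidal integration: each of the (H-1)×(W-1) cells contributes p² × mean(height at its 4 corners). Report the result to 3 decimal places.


height_mm = gray/255 × 1.661; cell vol = 2.15² × mean(4 corners)
unit = 2.15² × 1.661 / (4×255) = 0.00752742 mm³ per gray-sum
row 0: Σ corner-gray over 6 cells = 3109  → 23.4028
row 1: Σ corner-gray over 6 cells = 2646  → 19.9176
row 2: Σ corner-gray over 6 cells = 2955  → 22.2435
row 3: Σ corner-gray over 6 cells = 4076  → 30.6818
row 4: Σ corner-gray over 6 cells = 3402  → 25.6083
row 5: Σ corner-gray over 6 cells = 2800  → 21.0768
row 6: Σ corner-gray over 6 cells = 3406  → 25.6384
row 7: Σ corner-gray over 6 cells = 3121  → 23.4931
row 8: Σ corner-gray over 6 cells = 2830  → 21.3026
row 9: Σ corner-gray over 6 cells = 3036  → 22.8533
row 10: Σ corner-gray over 6 cells = 3136  → 23.6060
row 11: Σ corner-gray over 6 cells = 3110  → 23.4103
row 12: Σ corner-gray over 6 cells = 2367  → 17.8174
Σ rows: total corner-gray = 39994  → 301.0518 mm³

301.052


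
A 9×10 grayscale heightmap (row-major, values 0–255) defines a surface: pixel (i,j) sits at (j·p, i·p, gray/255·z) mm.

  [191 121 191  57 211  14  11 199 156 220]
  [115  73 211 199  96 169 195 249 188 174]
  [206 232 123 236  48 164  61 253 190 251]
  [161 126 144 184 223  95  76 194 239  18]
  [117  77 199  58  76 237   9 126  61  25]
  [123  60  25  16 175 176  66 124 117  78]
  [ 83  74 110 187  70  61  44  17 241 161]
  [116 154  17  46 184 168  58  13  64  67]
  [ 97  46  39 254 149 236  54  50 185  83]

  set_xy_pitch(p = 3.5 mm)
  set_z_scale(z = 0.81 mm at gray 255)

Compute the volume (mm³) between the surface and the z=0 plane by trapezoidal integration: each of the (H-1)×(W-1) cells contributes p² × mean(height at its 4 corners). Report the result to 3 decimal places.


height_mm = gray/255 × 0.81; cell vol = 3.5² × mean(4 corners)
unit = 3.5² × 0.81 / (4×255) = 0.00972794 mm³ per gray-sum
row 0: Σ corner-gray over 9 cells = 5380  → 52.3363
row 1: Σ corner-gray over 9 cells = 6120  → 59.5350
row 2: Σ corner-gray over 9 cells = 5812  → 56.5388
row 3: Σ corner-gray over 9 cells = 4569  → 44.4470
row 4: Σ corner-gray over 9 cells = 3547  → 34.5050
row 5: Σ corner-gray over 9 cells = 3571  → 34.7385
row 6: Σ corner-gray over 9 cells = 3443  → 33.4933
row 7: Σ corner-gray over 9 cells = 3797  → 36.9370
Σ rows: total corner-gray = 36239  → 352.5309 mm³

352.531


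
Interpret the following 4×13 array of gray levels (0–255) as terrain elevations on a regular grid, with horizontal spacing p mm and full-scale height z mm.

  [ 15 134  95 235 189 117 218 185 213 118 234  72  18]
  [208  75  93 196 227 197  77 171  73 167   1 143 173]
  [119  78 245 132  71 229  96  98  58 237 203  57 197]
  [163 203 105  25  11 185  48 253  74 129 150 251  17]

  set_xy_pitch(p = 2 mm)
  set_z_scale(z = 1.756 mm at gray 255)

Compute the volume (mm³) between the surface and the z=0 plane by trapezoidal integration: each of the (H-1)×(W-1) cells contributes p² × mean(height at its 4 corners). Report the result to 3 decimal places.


136.286

height_mm = gray/255 × 1.756; cell vol = 2² × mean(4 corners)
unit = 2² × 1.756 / (4×255) = 0.00688627 mm³ per gray-sum
row 0: Σ corner-gray over 12 cells = 6874  → 47.3363
row 1: Σ corner-gray over 12 cells = 6545  → 45.0707
row 2: Σ corner-gray over 12 cells = 6372  → 43.8793
Σ rows: total corner-gray = 19791  → 136.2863 mm³


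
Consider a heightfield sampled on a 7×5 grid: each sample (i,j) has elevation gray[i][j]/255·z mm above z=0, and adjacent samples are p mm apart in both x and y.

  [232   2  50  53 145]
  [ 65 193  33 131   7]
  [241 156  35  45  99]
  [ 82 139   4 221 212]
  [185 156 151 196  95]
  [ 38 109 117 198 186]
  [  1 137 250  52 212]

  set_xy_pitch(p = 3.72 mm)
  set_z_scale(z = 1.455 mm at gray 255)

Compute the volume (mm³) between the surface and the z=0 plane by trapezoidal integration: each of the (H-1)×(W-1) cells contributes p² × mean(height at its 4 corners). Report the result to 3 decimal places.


229.656

height_mm = gray/255 × 1.455; cell vol = 3.72² × mean(4 corners)
unit = 3.72² × 1.455 / (4×255) = 0.0197401 mm³ per gray-sum
row 0: Σ corner-gray over 4 cells = 1373  → 27.1031
row 1: Σ corner-gray over 4 cells = 1598  → 31.5446
row 2: Σ corner-gray over 4 cells = 1834  → 36.2033
row 3: Σ corner-gray over 4 cells = 2308  → 45.5601
row 4: Σ corner-gray over 4 cells = 2358  → 46.5471
row 5: Σ corner-gray over 4 cells = 2163  → 42.6978
Σ rows: total corner-gray = 11634  → 229.6560 mm³


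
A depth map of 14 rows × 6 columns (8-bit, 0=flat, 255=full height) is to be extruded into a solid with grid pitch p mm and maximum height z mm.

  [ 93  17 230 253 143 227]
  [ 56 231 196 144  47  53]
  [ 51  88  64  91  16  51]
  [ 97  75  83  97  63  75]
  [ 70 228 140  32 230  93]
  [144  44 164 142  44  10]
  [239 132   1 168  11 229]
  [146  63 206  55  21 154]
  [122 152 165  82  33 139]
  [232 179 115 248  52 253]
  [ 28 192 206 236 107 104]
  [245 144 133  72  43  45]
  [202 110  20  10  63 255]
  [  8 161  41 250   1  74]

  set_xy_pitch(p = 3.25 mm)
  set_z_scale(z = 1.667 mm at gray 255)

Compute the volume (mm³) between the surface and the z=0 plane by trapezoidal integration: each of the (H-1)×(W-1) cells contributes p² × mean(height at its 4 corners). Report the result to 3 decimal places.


513.247

height_mm = gray/255 × 1.667; cell vol = 3.25² × mean(4 corners)
unit = 3.25² × 1.667 / (4×255) = 0.0172624 mm³ per gray-sum
row 0: Σ corner-gray over 5 cells = 2951  → 50.9415
row 1: Σ corner-gray over 5 cells = 1965  → 33.9207
row 2: Σ corner-gray over 5 cells = 1428  → 24.6508
row 3: Σ corner-gray over 5 cells = 2231  → 38.5125
row 4: Σ corner-gray over 5 cells = 2365  → 40.8257
row 5: Σ corner-gray over 5 cells = 2034  → 35.1118
row 6: Σ corner-gray over 5 cells = 2082  → 35.9404
row 7: Σ corner-gray over 5 cells = 2115  → 36.5101
row 8: Σ corner-gray over 5 cells = 2798  → 48.3003
row 9: Σ corner-gray over 5 cells = 3287  → 56.7416
row 10: Σ corner-gray over 5 cells = 2688  → 46.4014
row 11: Σ corner-gray over 5 cells = 1937  → 33.4373
row 12: Σ corner-gray over 5 cells = 1851  → 31.9528
Σ rows: total corner-gray = 29732  → 513.2468 mm³


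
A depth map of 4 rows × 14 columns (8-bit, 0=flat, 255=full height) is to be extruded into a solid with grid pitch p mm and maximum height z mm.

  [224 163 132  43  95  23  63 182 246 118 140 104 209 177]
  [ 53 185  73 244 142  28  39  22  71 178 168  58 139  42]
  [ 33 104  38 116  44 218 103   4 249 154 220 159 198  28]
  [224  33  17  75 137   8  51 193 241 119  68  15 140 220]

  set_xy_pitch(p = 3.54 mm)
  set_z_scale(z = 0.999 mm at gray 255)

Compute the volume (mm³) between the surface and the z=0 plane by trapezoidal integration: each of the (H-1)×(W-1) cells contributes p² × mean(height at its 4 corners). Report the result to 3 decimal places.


height_mm = gray/255 × 0.999; cell vol = 3.54² × mean(4 corners)
unit = 3.54² × 0.999 / (4×255) = 0.0122736 mm³ per gray-sum
row 0: Σ corner-gray over 13 cells = 6226  → 76.4154
row 1: Σ corner-gray over 13 cells = 6064  → 74.4271
row 2: Σ corner-gray over 13 cells = 5913  → 72.5738
Σ rows: total corner-gray = 18203  → 223.4163 mm³

223.416


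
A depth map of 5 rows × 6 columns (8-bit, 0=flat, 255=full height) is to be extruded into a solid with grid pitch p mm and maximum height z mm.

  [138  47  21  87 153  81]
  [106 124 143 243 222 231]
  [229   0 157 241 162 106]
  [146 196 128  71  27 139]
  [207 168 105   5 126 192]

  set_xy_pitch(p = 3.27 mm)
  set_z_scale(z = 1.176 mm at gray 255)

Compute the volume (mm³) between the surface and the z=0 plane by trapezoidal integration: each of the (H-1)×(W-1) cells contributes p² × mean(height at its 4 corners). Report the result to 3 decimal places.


height_mm = gray/255 × 1.176; cell vol = 3.27² × mean(4 corners)
unit = 3.27² × 1.176 / (4×255) = 0.0123283 mm³ per gray-sum
row 0: Σ corner-gray over 5 cells = 2636  → 32.4974
row 1: Σ corner-gray over 5 cells = 3256  → 40.1409
row 2: Σ corner-gray over 5 cells = 2584  → 31.8563
row 3: Σ corner-gray over 5 cells = 2336  → 28.7989
Σ rows: total corner-gray = 10812  → 133.2934 mm³

133.293


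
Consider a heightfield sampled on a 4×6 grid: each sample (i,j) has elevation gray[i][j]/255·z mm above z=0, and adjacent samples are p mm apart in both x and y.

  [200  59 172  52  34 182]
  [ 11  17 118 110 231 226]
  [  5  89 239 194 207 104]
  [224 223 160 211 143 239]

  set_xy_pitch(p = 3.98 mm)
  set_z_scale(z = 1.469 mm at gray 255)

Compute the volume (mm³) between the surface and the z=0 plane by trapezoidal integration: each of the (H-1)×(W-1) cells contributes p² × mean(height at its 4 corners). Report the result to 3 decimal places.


193.114

height_mm = gray/255 × 1.469; cell vol = 3.98² × mean(4 corners)
unit = 3.98² × 1.469 / (4×255) = 0.0228133 mm³ per gray-sum
row 0: Σ corner-gray over 5 cells = 2205  → 50.3033
row 1: Σ corner-gray over 5 cells = 2756  → 62.8734
row 2: Σ corner-gray over 5 cells = 3504  → 79.9377
Σ rows: total corner-gray = 8465  → 193.1144 mm³


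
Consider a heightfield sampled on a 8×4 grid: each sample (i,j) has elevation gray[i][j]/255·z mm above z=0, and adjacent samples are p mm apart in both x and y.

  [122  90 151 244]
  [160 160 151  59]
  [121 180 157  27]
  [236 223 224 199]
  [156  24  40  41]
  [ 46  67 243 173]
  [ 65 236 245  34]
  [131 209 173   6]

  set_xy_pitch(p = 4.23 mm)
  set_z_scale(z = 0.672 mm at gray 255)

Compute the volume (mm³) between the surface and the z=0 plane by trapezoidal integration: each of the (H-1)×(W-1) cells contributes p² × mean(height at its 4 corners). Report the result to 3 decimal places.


143.616

height_mm = gray/255 × 0.672; cell vol = 4.23² × mean(4 corners)
unit = 4.23² × 0.672 / (4×255) = 0.0117883 mm³ per gray-sum
row 0: Σ corner-gray over 3 cells = 1689  → 19.9104
row 1: Σ corner-gray over 3 cells = 1663  → 19.6039
row 2: Σ corner-gray over 3 cells = 2151  → 25.3566
row 3: Σ corner-gray over 3 cells = 1654  → 19.4978
row 4: Σ corner-gray over 3 cells = 1164  → 13.7215
row 5: Σ corner-gray over 3 cells = 1900  → 22.3977
row 6: Σ corner-gray over 3 cells = 1962  → 23.1286
Σ rows: total corner-gray = 12183  → 143.6164 mm³


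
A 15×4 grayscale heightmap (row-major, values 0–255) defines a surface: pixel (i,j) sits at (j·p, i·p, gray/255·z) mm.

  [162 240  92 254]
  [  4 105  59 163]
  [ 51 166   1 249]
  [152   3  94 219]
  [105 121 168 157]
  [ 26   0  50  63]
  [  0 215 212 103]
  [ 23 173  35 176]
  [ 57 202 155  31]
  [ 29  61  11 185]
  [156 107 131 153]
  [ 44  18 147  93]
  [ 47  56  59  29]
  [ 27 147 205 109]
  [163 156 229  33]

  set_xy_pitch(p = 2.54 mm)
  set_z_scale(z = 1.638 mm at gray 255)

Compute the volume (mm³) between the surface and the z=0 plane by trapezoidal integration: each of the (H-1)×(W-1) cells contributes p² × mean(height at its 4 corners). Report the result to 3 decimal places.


height_mm = gray/255 × 1.638; cell vol = 2.54² × mean(4 corners)
unit = 2.54² × 1.638 / (4×255) = 0.0103605 mm³ per gray-sum
row 0: Σ corner-gray over 3 cells = 1575  → 16.3178
row 1: Σ corner-gray over 3 cells = 1129  → 11.6970
row 2: Σ corner-gray over 3 cells = 1199  → 12.4223
row 3: Σ corner-gray over 3 cells = 1405  → 14.5565
row 4: Σ corner-gray over 3 cells = 1029  → 10.6610
row 5: Σ corner-gray over 3 cells = 1146  → 11.8731
row 6: Σ corner-gray over 3 cells = 1572  → 16.2867
row 7: Σ corner-gray over 3 cells = 1417  → 14.6808
row 8: Σ corner-gray over 3 cells = 1160  → 12.0182
row 9: Σ corner-gray over 3 cells = 1143  → 11.8421
row 10: Σ corner-gray over 3 cells = 1252  → 12.9714
row 11: Σ corner-gray over 3 cells = 773  → 8.0087
row 12: Σ corner-gray over 3 cells = 1146  → 11.8731
row 13: Σ corner-gray over 3 cells = 1806  → 18.7111
Σ rows: total corner-gray = 17752  → 183.9198 mm³

183.920


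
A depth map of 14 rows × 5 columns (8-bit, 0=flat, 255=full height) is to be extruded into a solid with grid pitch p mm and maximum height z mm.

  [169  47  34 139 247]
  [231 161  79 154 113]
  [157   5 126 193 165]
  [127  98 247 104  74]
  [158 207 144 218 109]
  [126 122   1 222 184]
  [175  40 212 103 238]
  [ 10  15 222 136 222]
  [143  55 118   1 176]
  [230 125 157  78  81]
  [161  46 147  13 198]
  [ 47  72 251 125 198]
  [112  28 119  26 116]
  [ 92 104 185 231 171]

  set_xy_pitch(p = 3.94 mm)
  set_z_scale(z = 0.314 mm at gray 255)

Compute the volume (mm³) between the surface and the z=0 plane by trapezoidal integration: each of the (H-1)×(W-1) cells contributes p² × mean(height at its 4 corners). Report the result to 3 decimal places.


123.968

height_mm = gray/255 × 0.314; cell vol = 3.94² × mean(4 corners)
unit = 3.94² × 0.314 / (4×255) = 0.00477883 mm³ per gray-sum
row 0: Σ corner-gray over 4 cells = 1988  → 9.5003
row 1: Σ corner-gray over 4 cells = 2102  → 10.0451
row 2: Σ corner-gray over 4 cells = 2069  → 9.8874
row 3: Σ corner-gray over 4 cells = 2504  → 11.9662
row 4: Σ corner-gray over 4 cells = 2405  → 11.4931
row 5: Σ corner-gray over 4 cells = 2123  → 10.1455
row 6: Σ corner-gray over 4 cells = 2101  → 10.0403
row 7: Σ corner-gray over 4 cells = 1645  → 7.8612
row 8: Σ corner-gray over 4 cells = 1698  → 8.1145
row 9: Σ corner-gray over 4 cells = 1802  → 8.6115
row 10: Σ corner-gray over 4 cells = 1912  → 9.1371
row 11: Σ corner-gray over 4 cells = 1715  → 8.1957
row 12: Σ corner-gray over 4 cells = 1877  → 8.9699
Σ rows: total corner-gray = 25941  → 123.9677 mm³


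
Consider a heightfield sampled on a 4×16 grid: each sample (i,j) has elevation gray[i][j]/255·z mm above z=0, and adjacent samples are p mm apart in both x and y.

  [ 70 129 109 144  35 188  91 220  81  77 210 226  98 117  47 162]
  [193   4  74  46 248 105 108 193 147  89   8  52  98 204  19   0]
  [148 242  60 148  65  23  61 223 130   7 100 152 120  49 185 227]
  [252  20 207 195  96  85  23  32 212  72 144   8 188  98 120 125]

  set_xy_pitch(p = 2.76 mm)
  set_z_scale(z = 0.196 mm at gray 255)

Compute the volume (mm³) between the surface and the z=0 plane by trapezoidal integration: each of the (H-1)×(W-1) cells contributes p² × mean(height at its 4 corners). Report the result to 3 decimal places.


height_mm = gray/255 × 0.196; cell vol = 2.76² × mean(4 corners)
unit = 2.76² × 0.196 / (4×255) = 0.00146377 mm³ per gray-sum
row 0: Σ corner-gray over 15 cells = 6759  → 9.8936
row 1: Σ corner-gray over 15 cells = 6488  → 9.4970
row 2: Σ corner-gray over 15 cells = 6882  → 10.0737
Σ rows: total corner-gray = 20129  → 29.4643 mm³

29.464


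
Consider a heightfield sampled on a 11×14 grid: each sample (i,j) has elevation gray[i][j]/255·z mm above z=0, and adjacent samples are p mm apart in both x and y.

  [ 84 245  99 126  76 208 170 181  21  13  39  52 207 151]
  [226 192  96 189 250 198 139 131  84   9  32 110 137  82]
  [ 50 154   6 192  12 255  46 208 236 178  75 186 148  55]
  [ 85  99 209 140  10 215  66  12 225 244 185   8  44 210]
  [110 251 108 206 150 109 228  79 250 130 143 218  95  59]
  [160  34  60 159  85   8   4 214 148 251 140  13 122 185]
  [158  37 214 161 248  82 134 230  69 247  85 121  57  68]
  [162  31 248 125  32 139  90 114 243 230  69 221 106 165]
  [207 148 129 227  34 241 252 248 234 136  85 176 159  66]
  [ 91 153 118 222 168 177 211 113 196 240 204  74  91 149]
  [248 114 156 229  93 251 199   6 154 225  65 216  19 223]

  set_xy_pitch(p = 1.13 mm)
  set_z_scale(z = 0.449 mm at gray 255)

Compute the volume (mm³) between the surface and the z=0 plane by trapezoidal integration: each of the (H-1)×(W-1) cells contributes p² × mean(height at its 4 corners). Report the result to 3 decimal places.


40.912

height_mm = gray/255 × 0.449; cell vol = 1.13² × mean(4 corners)
unit = 1.13² × 0.449 / (4×255) = 0.000562086 mm³ per gray-sum
row 0: Σ corner-gray over 13 cells = 6551  → 3.6822
row 1: Σ corner-gray over 13 cells = 6939  → 3.9003
row 2: Σ corner-gray over 13 cells = 6706  → 3.7694
row 3: Σ corner-gray over 13 cells = 7312  → 4.1100
row 4: Σ corner-gray over 13 cells = 6924  → 3.8919
row 5: Σ corner-gray over 13 cells = 6417  → 3.6069
row 6: Σ corner-gray over 13 cells = 7219  → 4.0577
row 7: Σ corner-gray over 13 cells = 8034  → 4.5158
row 8: Σ corner-gray over 13 cells = 8585  → 4.8255
row 9: Σ corner-gray over 13 cells = 8099  → 4.5523
Σ rows: total corner-gray = 72786  → 40.9120 mm³


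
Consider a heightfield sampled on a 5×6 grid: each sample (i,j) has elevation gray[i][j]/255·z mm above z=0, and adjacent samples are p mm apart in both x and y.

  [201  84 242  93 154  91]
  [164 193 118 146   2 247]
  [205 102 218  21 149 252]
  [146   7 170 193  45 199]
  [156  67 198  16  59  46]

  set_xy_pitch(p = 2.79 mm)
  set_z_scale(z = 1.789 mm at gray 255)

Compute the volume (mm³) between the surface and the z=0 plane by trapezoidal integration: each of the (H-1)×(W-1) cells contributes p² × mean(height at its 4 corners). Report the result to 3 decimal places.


height_mm = gray/255 × 1.789; cell vol = 2.79² × mean(4 corners)
unit = 2.79² × 1.789 / (4×255) = 0.0136527 mm³ per gray-sum
row 0: Σ corner-gray over 5 cells = 2767  → 37.7770
row 1: Σ corner-gray over 5 cells = 2766  → 37.7634
row 2: Σ corner-gray over 5 cells = 2612  → 35.6609
row 3: Σ corner-gray over 5 cells = 2057  → 28.0836
Σ rows: total corner-gray = 10202  → 139.2849 mm³

139.285


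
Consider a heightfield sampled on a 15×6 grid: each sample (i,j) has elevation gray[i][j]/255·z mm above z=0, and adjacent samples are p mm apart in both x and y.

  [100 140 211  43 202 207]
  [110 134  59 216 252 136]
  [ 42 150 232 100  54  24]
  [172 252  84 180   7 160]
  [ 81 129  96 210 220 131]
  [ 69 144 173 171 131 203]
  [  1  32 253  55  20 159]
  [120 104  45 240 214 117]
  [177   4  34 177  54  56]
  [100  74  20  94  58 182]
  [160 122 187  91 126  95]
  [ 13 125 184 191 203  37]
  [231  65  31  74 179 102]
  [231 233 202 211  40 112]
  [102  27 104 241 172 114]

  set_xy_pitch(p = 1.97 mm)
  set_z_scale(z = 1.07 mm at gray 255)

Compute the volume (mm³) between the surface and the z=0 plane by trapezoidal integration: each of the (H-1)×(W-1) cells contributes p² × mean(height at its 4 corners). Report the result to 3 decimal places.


height_mm = gray/255 × 1.07; cell vol = 1.97² × mean(4 corners)
unit = 1.97² × 1.07 / (4×255) = 0.00407114 mm³ per gray-sum
row 0: Σ corner-gray over 5 cells = 3067  → 12.4862
row 1: Σ corner-gray over 5 cells = 2706  → 11.0165
row 2: Σ corner-gray over 5 cells = 2516  → 10.2430
row 3: Σ corner-gray over 5 cells = 2900  → 11.8063
row 4: Σ corner-gray over 5 cells = 3032  → 12.3437
row 5: Σ corner-gray over 5 cells = 2390  → 9.7300
row 6: Σ corner-gray over 5 cells = 2323  → 9.4573
row 7: Σ corner-gray over 5 cells = 2214  → 9.0135
row 8: Σ corner-gray over 5 cells = 1545  → 6.2899
row 9: Σ corner-gray over 5 cells = 2081  → 8.4720
row 10: Σ corner-gray over 5 cells = 2763  → 11.2486
row 11: Σ corner-gray over 5 cells = 2487  → 10.1249
row 12: Σ corner-gray over 5 cells = 2746  → 11.1794
row 13: Σ corner-gray over 5 cells = 3019  → 12.2908
Σ rows: total corner-gray = 35789  → 145.7020 mm³

145.702


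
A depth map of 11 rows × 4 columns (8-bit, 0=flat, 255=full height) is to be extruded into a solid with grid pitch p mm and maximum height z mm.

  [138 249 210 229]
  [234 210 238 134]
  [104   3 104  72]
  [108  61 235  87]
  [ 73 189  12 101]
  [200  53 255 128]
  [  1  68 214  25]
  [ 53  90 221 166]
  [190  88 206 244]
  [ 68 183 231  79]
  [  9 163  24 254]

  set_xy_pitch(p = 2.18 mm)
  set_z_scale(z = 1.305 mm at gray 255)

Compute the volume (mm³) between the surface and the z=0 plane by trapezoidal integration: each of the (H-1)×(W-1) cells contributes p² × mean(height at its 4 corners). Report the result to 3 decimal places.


height_mm = gray/255 × 1.305; cell vol = 2.18² × mean(4 corners)
unit = 2.18² × 1.305 / (4×255) = 0.00608028 mm³ per gray-sum
row 0: Σ corner-gray over 3 cells = 2549  → 15.4986
row 1: Σ corner-gray over 3 cells = 1654  → 10.0568
row 2: Σ corner-gray over 3 cells = 1177  → 7.1565
row 3: Σ corner-gray over 3 cells = 1363  → 8.2874
row 4: Σ corner-gray over 3 cells = 1520  → 9.2420
row 5: Σ corner-gray over 3 cells = 1534  → 9.3271
row 6: Σ corner-gray over 3 cells = 1431  → 8.7009
row 7: Σ corner-gray over 3 cells = 1863  → 11.3276
row 8: Σ corner-gray over 3 cells = 1997  → 12.1423
row 9: Σ corner-gray over 3 cells = 1612  → 9.8014
Σ rows: total corner-gray = 16700  → 101.5406 mm³

101.541
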